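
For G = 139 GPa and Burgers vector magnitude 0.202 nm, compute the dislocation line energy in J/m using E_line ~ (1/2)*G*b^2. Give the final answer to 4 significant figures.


E = G*b^2/2
b = 0.202 nm = 2.02e-10 m
G = 139 GPa = 1.39e+11 Pa
E = 0.5 * 1.39e+11 * (2.02e-10)^2
E = 2.836e-09 J/m


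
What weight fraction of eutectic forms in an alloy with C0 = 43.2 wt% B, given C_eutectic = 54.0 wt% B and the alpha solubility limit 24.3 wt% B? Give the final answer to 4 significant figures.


f_primary = (C_e - C0) / (C_e - C_alpha_max)
f_primary = (54.0 - 43.2) / (54.0 - 24.3)
f_primary = 0.363636
f_eutectic = 1 - 0.363636 = 0.6364


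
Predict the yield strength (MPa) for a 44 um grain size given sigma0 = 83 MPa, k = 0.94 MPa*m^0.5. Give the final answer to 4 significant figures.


sigma_y = sigma0 + k / sqrt(d)
d = 44 um = 4.4e-05 m
sigma_y = 83 + 0.94 / sqrt(4.4e-05)
sigma_y = 224.7 MPa


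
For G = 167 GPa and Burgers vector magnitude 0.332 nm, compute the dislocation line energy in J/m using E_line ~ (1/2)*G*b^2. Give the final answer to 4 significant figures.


E = G*b^2/2
b = 0.332 nm = 3.32e-10 m
G = 167 GPa = 1.67e+11 Pa
E = 0.5 * 1.67e+11 * (3.32e-10)^2
E = 9.204e-09 J/m


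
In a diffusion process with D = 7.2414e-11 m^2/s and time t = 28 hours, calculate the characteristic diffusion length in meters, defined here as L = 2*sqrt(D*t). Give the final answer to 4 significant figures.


t = 28 hr = 100800 s
Diffusion length = 2*sqrt(D*t)
= 2*sqrt(7.2414e-11 * 100800)
= 5.403e-03 m


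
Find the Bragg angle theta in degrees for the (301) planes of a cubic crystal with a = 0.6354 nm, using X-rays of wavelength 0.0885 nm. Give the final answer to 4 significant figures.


d = a / sqrt(h^2+k^2+l^2)
d = 0.6354 / sqrt(10) = 0.200931 nm
lambda = 2*d*sin(theta)  =>  sin(theta) = lambda / (2*d)
sin(theta) = 0.0885 / (2 * 0.200931) = 0.220225
theta = 12.72 deg


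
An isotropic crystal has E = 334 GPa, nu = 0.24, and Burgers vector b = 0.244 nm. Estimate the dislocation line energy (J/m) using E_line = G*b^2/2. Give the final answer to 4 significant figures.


Step 1: G = E / (2*(1+nu))
G = 334 / (2*(1+0.24)) = 134.677 GPa = 1.34677e+11 Pa
Step 2: E_line = G*b^2/2
b = 0.244 nm = 2.44e-10 m
E_line = 0.5 * 1.34677e+11 * (2.44e-10)^2 = 4.009e-09 J/m


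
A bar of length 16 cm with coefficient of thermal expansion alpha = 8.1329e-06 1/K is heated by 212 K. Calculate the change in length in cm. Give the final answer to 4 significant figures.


dL = L0 * alpha * dT
dL = 16 * 8.1329e-06 * 212
dL = 0.02759 cm


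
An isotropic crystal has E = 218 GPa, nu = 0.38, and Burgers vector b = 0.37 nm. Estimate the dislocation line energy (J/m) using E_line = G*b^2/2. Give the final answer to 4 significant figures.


Step 1: G = E / (2*(1+nu))
G = 218 / (2*(1+0.38)) = 78.9855 GPa = 7.89855e+10 Pa
Step 2: E_line = G*b^2/2
b = 0.37 nm = 3.7e-10 m
E_line = 0.5 * 7.89855e+10 * (3.7e-10)^2 = 5.407e-09 J/m


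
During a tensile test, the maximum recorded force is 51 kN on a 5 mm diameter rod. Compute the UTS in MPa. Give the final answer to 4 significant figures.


A0 = pi*(d/2)^2 = pi*(5/2)^2 = 19.635 mm^2
UTS = F_max / A0 = 51*1000 / 19.635
UTS = 2597 MPa


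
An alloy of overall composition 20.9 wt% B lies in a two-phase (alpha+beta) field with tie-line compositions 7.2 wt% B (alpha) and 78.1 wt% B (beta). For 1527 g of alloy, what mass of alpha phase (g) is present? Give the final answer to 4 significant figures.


f_alpha = (C_beta - C0) / (C_beta - C_alpha)
f_alpha = (78.1 - 20.9) / (78.1 - 7.2) = 0.80677
m_alpha = f_alpha * m_total = 0.80677 * 1527 = 1232 g


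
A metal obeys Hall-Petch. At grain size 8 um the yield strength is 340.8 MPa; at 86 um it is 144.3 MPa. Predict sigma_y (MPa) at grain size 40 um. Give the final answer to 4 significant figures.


sigma_y = sigma0 + k / sqrt(d)
1/sqrt(d1) = 1/sqrt(8e-06) = 353.553;  1/sqrt(d2) = 107.833
k = (sigma1 - sigma2) / (1/sqrt(d1) - 1/sqrt(d2)) = (340.8 - 144.3) / (353.553 - 107.833) = 0.799689 MPa*m^0.5
sigma0 = sigma1 - k/sqrt(d1) = 340.8 - 0.799689*353.553 = 58.0674 MPa
sigma_y(d3) = 58.0674 + 0.799689 / sqrt(4e-05) = 184.5 MPa


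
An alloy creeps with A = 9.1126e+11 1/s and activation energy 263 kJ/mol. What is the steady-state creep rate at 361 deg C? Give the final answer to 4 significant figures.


rate = A * exp(-Q / (R*T))
T = 361 + 273.15 = 634.15 K
rate = 9.1126e+11 * exp(-263e3 / (8.314 * 634.15))
rate = 1.975e-10 1/s


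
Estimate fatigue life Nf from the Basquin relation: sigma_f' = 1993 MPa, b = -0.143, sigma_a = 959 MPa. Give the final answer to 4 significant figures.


sigma_a = sigma_f' * (2*Nf)^b
2*Nf = (sigma_a / sigma_f')^(1/b)
2*Nf = (959 / 1993)^(1/-0.143)
2*Nf = 166.571
Nf = 83.29 cycles


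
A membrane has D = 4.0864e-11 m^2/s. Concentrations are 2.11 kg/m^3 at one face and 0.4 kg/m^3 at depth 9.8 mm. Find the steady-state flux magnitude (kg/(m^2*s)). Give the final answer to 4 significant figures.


J = -D * (dC/dx) = D * (C1 - C2) / dx
J = 4.0864e-11 * (2.11 - 0.4) / 9.8e-03
J = 7.13e-09 kg/(m^2*s)


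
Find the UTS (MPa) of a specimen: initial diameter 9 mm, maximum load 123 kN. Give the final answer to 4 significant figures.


A0 = pi*(d/2)^2 = pi*(9/2)^2 = 63.6173 mm^2
UTS = F_max / A0 = 123*1000 / 63.6173
UTS = 1933 MPa


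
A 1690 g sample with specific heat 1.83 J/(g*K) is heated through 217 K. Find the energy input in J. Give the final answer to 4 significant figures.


Q = m * cp * dT
Q = 1690 * 1.83 * 217
Q = 671100 J


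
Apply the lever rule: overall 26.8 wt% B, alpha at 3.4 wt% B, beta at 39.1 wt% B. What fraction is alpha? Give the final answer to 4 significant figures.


f_alpha = (C_beta - C0) / (C_beta - C_alpha)
f_alpha = (39.1 - 26.8) / (39.1 - 3.4)
f_alpha = 0.3445


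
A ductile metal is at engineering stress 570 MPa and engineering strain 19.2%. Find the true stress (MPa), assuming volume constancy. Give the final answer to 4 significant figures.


sigma_true = sigma_eng * (1 + epsilon_eng)
sigma_true = 570 * (1 + 0.192)
sigma_true = 679.4 MPa


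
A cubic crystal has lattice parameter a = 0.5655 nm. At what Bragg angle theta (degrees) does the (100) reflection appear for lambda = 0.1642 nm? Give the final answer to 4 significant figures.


d = a / sqrt(h^2+k^2+l^2)
d = 0.5655 / sqrt(1) = 0.5655 nm
lambda = 2*d*sin(theta)  =>  sin(theta) = lambda / (2*d)
sin(theta) = 0.1642 / (2 * 0.5655) = 0.145181
theta = 8.348 deg


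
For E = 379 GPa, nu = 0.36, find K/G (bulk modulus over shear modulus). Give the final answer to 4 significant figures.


G = E / (2*(1+nu))
G = 379 / (2*(1+0.36)) = 139.338 GPa
K = E / (3*(1-2*nu))
K = 379 / (3*(1-2*0.36)) = 451.19 GPa
K/G = 451.19 / 139.338 = 3.238


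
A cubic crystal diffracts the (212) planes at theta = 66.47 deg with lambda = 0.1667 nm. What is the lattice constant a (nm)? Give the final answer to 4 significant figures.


d = lambda / (2*sin(theta))
d = 0.1667 / (2*sin(66.47 deg))
d = 0.090909 nm
a = d * sqrt(h^2+k^2+l^2) = 0.090909 * sqrt(9)
a = 0.2727 nm


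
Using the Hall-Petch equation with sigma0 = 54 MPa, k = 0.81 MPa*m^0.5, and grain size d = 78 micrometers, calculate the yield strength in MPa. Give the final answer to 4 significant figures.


sigma_y = sigma0 + k / sqrt(d)
d = 78 um = 7.8e-05 m
sigma_y = 54 + 0.81 / sqrt(7.8e-05)
sigma_y = 145.7 MPa


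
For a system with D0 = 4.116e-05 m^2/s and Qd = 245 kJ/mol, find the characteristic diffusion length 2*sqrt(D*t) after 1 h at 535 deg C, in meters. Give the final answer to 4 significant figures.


Step 1: D = D0 * exp(-Qd/(R*T))
T = 808.15 K
D = 4.116e-05 * exp(-245e3 / (8.314 * 808.15)) = 6.00302e-21 m^2/s
Step 2: L = 2*sqrt(D*t)
t = 1 h = 3600 s
L = 2*sqrt(6.00302e-21 * 3600) = 9.297e-09 m


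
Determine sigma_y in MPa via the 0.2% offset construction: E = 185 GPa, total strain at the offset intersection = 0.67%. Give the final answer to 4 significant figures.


Offset strain = 0.002
Elastic strain at yield = total_strain - offset = 6.7e-03 - 0.002 = 4.7e-03
sigma_y = E * elastic_strain = 185000 * 4.7e-03
sigma_y = 869.5 MPa


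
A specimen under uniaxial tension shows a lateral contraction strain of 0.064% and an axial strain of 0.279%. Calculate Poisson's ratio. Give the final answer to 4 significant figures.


nu = -epsilon_lat / epsilon_axial
Lateral strain is contraction (negative), so using magnitudes:
nu = 0.064 / 0.279
nu = 0.2294


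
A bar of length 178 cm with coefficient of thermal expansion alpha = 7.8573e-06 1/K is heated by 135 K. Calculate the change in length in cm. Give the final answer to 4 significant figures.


dL = L0 * alpha * dT
dL = 178 * 7.8573e-06 * 135
dL = 0.1888 cm


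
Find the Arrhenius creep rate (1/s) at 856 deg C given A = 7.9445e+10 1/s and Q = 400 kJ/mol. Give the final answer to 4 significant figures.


rate = A * exp(-Q / (R*T))
T = 856 + 273.15 = 1129.15 K
rate = 7.9445e+10 * exp(-400e3 / (8.314 * 1129.15))
rate = 2.485e-08 1/s


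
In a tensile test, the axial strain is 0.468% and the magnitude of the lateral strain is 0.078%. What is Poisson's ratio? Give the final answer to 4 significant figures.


nu = -epsilon_lat / epsilon_axial
Lateral strain is contraction (negative), so using magnitudes:
nu = 0.078 / 0.468
nu = 0.1667


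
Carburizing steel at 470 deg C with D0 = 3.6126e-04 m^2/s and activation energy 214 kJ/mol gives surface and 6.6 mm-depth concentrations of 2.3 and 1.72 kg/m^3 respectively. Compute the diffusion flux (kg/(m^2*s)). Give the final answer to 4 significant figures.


Step 1: D = D0 * exp(-Qd/(R*T))
T = 470 + 273.15 = 743.15 K
D = 3.6126e-04 * exp(-214e3 / (8.314 * 743.15)) = 3.27802e-19 m^2/s
Step 2: J = D * (C1 - C2) / dx
J = 3.27802e-19 * (2.3 - 1.72) / 6.6e-03
J = 2.881e-17 kg/(m^2*s)


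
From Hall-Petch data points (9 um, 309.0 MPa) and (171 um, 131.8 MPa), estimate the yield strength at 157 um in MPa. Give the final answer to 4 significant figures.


sigma_y = sigma0 + k / sqrt(d)
1/sqrt(d1) = 1/sqrt(9e-06) = 333.333;  1/sqrt(d2) = 76.4719
k = (sigma1 - sigma2) / (1/sqrt(d1) - 1/sqrt(d2)) = (309.0 - 131.8) / (333.333 - 76.4719) = 0.689866 MPa*m^0.5
sigma0 = sigma1 - k/sqrt(d1) = 309.0 - 0.689866*333.333 = 79.0446 MPa
sigma_y(d3) = 79.0446 + 0.689866 / sqrt(1.57e-04) = 134.1 MPa


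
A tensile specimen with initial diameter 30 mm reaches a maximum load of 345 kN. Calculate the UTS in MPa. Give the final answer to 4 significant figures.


A0 = pi*(d/2)^2 = pi*(30/2)^2 = 706.858 mm^2
UTS = F_max / A0 = 345*1000 / 706.858
UTS = 488.1 MPa


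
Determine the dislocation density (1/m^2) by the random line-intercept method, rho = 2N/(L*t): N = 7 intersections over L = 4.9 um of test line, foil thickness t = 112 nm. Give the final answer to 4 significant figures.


rho = 2N / (L * t)
L = 4.9 um = 4.9e-06 m, t = 112 nm = 1.12e-07 m
rho = 2 * 7 / (4.9e-06 * 1.12e-07)
rho = 2.551e+13 1/m^2


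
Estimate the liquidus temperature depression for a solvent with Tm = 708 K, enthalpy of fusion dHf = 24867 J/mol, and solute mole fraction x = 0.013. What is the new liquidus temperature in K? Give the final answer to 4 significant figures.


dT = R*Tm^2*x / dHf
dT = 8.314 * 708^2 * 0.013 / 24867
dT = 2.1787 K
T_new = 708 - 2.1787 = 705.8 K


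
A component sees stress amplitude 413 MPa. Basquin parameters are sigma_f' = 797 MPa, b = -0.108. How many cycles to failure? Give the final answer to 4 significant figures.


sigma_a = sigma_f' * (2*Nf)^b
2*Nf = (sigma_a / sigma_f')^(1/b)
2*Nf = (413 / 797)^(1/-0.108)
2*Nf = 440.144
Nf = 220.1 cycles


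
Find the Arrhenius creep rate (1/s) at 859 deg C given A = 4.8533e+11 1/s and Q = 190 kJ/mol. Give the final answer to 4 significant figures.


rate = A * exp(-Q / (R*T))
T = 859 + 273.15 = 1132.15 K
rate = 4.8533e+11 * exp(-190e3 / (8.314 * 1132.15))
rate = 831 1/s


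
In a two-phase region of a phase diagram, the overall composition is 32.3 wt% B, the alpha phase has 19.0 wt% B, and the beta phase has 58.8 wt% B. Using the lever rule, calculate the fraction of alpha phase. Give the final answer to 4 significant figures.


f_alpha = (C_beta - C0) / (C_beta - C_alpha)
f_alpha = (58.8 - 32.3) / (58.8 - 19.0)
f_alpha = 0.6658


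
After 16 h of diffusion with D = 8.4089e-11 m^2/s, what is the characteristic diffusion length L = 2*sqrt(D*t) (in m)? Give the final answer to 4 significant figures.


t = 16 hr = 57600 s
Diffusion length = 2*sqrt(D*t)
= 2*sqrt(8.4089e-11 * 57600)
= 4.402e-03 m


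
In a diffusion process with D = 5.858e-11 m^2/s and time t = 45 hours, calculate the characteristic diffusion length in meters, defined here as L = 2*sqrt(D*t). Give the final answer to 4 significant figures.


t = 45 hr = 162000 s
Diffusion length = 2*sqrt(D*t)
= 2*sqrt(5.858e-11 * 162000)
= 6.161e-03 m


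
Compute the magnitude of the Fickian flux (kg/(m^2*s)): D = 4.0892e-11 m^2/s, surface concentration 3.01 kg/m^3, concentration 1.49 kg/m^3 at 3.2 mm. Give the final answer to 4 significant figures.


J = -D * (dC/dx) = D * (C1 - C2) / dx
J = 4.0892e-11 * (3.01 - 1.49) / 3.2e-03
J = 1.942e-08 kg/(m^2*s)


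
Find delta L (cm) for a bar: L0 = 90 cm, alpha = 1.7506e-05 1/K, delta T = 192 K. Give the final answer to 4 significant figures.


dL = L0 * alpha * dT
dL = 90 * 1.7506e-05 * 192
dL = 0.3025 cm


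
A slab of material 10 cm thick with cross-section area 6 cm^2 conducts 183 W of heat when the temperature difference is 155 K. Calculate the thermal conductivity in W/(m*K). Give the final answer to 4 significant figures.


k = Q*L / (A*dT)
L = 0.1 m, A = 6e-04 m^2
k = 183 * 0.1 / (6e-04 * 155)
k = 196.8 W/(m*K)


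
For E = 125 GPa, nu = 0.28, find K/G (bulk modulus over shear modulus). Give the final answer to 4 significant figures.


G = E / (2*(1+nu))
G = 125 / (2*(1+0.28)) = 48.8281 GPa
K = E / (3*(1-2*nu))
K = 125 / (3*(1-2*0.28)) = 94.697 GPa
K/G = 94.697 / 48.8281 = 1.939


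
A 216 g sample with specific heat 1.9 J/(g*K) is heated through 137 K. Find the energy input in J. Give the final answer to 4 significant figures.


Q = m * cp * dT
Q = 216 * 1.9 * 137
Q = 56220 J


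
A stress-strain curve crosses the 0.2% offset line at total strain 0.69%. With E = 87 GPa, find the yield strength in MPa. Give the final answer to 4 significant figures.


Offset strain = 0.002
Elastic strain at yield = total_strain - offset = 6.9e-03 - 0.002 = 4.9e-03
sigma_y = E * elastic_strain = 87000 * 4.9e-03
sigma_y = 426.3 MPa


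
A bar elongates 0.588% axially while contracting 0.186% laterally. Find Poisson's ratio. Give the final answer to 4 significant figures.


nu = -epsilon_lat / epsilon_axial
Lateral strain is contraction (negative), so using magnitudes:
nu = 0.186 / 0.588
nu = 0.3163


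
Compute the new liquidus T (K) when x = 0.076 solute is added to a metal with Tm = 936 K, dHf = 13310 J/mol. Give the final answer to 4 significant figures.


dT = R*Tm^2*x / dHf
dT = 8.314 * 936^2 * 0.076 / 13310
dT = 41.5908 K
T_new = 936 - 41.5908 = 894.4 K


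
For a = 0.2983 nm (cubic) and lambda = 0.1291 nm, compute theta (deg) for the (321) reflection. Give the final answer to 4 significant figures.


d = a / sqrt(h^2+k^2+l^2)
d = 0.2983 / sqrt(14) = 0.079724 nm
lambda = 2*d*sin(theta)  =>  sin(theta) = lambda / (2*d)
sin(theta) = 0.1291 / (2 * 0.079724) = 0.809668
theta = 54.06 deg


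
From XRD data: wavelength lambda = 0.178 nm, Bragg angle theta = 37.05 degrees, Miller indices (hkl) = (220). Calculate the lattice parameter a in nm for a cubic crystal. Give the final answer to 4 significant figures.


d = lambda / (2*sin(theta))
d = 0.178 / (2*sin(37.05 deg))
d = 0.147715 nm
a = d * sqrt(h^2+k^2+l^2) = 0.147715 * sqrt(8)
a = 0.4178 nm


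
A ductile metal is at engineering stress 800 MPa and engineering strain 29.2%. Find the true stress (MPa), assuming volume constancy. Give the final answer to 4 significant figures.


sigma_true = sigma_eng * (1 + epsilon_eng)
sigma_true = 800 * (1 + 0.292)
sigma_true = 1034 MPa


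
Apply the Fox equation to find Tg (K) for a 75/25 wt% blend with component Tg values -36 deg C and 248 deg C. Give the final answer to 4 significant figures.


1/Tg = w1/Tg1 + w2/Tg2 (in Kelvin)
Tg1 = 237.15 K, Tg2 = 521.15 K
1/Tg = 0.75/237.15 + 0.25/521.15
Tg = 274.6 K


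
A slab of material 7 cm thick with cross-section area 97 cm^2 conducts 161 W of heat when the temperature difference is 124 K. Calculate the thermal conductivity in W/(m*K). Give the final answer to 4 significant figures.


k = Q*L / (A*dT)
L = 0.07 m, A = 9.7e-03 m^2
k = 161 * 0.07 / (9.7e-03 * 124)
k = 9.37 W/(m*K)


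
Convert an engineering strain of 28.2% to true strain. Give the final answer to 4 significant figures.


epsilon_true = ln(1 + epsilon_eng)
epsilon_true = ln(1 + 0.282)
epsilon_true = 0.2484


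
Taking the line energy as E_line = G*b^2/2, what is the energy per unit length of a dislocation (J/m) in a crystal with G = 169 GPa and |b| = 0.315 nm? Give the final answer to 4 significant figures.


E = G*b^2/2
b = 0.315 nm = 3.15e-10 m
G = 169 GPa = 1.69e+11 Pa
E = 0.5 * 1.69e+11 * (3.15e-10)^2
E = 8.385e-09 J/m


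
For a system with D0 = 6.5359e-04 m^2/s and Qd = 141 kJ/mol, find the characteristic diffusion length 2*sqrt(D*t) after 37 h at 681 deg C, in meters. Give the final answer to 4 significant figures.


Step 1: D = D0 * exp(-Qd/(R*T))
T = 954.15 K
D = 6.5359e-04 * exp(-141e3 / (8.314 * 954.15)) = 1.24746e-11 m^2/s
Step 2: L = 2*sqrt(D*t)
t = 37 h = 133200 s
L = 2*sqrt(1.24746e-11 * 133200) = 2.578e-03 m


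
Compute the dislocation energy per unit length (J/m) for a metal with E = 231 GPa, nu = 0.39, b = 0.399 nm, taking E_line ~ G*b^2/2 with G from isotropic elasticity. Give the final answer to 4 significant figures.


Step 1: G = E / (2*(1+nu))
G = 231 / (2*(1+0.39)) = 83.0935 GPa = 8.30935e+10 Pa
Step 2: E_line = G*b^2/2
b = 0.399 nm = 3.99e-10 m
E_line = 0.5 * 8.30935e+10 * (3.99e-10)^2 = 6.614e-09 J/m


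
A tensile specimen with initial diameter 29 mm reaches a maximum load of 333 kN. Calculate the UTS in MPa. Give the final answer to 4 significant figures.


A0 = pi*(d/2)^2 = pi*(29/2)^2 = 660.52 mm^2
UTS = F_max / A0 = 333*1000 / 660.52
UTS = 504.1 MPa


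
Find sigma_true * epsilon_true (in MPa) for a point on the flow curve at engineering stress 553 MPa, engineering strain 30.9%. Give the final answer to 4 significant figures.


sigma_true = sigma_eng * (1 + epsilon_eng)
sigma_true = 553 * (1 + 0.309) = 723.877 MPa
epsilon_true = ln(1 + epsilon_eng)
epsilon_true = ln(1 + 0.309) = 0.269263
sigma_true * epsilon_true = 723.877 * 0.269263 = 194.9 MPa


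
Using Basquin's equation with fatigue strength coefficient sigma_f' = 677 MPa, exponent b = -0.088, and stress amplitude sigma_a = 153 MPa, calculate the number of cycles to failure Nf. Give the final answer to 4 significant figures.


sigma_a = sigma_f' * (2*Nf)^b
2*Nf = (sigma_a / sigma_f')^(1/b)
2*Nf = (153 / 677)^(1/-0.088)
2*Nf = 2.18646e+07
Nf = 1.093e+07 cycles


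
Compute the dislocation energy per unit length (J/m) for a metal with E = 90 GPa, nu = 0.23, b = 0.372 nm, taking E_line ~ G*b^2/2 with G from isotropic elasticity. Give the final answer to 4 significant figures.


Step 1: G = E / (2*(1+nu))
G = 90 / (2*(1+0.23)) = 36.5854 GPa = 3.65854e+10 Pa
Step 2: E_line = G*b^2/2
b = 0.372 nm = 3.72e-10 m
E_line = 0.5 * 3.65854e+10 * (3.72e-10)^2 = 2.531e-09 J/m


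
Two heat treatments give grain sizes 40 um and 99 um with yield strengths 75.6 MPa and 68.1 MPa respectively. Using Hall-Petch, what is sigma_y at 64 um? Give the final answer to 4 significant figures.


sigma_y = sigma0 + k / sqrt(d)
1/sqrt(d1) = 1/sqrt(4e-05) = 158.114;  1/sqrt(d2) = 100.504
k = (sigma1 - sigma2) / (1/sqrt(d1) - 1/sqrt(d2)) = (75.6 - 68.1) / (158.114 - 100.504) = 0.130186 MPa*m^0.5
sigma0 = sigma1 - k/sqrt(d1) = 75.6 - 0.130186*158.114 = 55.0159 MPa
sigma_y(d3) = 55.0159 + 0.130186 / sqrt(6.4e-05) = 71.29 MPa


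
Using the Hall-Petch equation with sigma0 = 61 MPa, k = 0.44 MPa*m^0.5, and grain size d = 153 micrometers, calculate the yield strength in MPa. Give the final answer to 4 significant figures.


sigma_y = sigma0 + k / sqrt(d)
d = 153 um = 1.53e-04 m
sigma_y = 61 + 0.44 / sqrt(1.53e-04)
sigma_y = 96.57 MPa


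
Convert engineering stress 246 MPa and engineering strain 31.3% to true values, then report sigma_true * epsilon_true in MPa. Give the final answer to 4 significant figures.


sigma_true = sigma_eng * (1 + epsilon_eng)
sigma_true = 246 * (1 + 0.313) = 322.998 MPa
epsilon_true = ln(1 + epsilon_eng)
epsilon_true = ln(1 + 0.313) = 0.272315
sigma_true * epsilon_true = 322.998 * 0.272315 = 87.96 MPa


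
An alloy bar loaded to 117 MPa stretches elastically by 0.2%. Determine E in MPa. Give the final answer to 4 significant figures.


E = sigma / epsilon
epsilon = 0.2% = 2e-03
E = 117 / 2e-03
E = 58500 MPa


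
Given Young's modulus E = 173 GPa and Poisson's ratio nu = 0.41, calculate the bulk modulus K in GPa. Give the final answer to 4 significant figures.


K = E / (3*(1-2*nu))
K = 173 / (3*(1-2*0.41))
K = 320.4 GPa


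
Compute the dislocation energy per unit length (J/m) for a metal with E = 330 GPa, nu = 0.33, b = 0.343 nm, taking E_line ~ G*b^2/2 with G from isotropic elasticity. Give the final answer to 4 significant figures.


Step 1: G = E / (2*(1+nu))
G = 330 / (2*(1+0.33)) = 124.06 GPa = 1.2406e+11 Pa
Step 2: E_line = G*b^2/2
b = 0.343 nm = 3.43e-10 m
E_line = 0.5 * 1.2406e+11 * (3.43e-10)^2 = 7.298e-09 J/m


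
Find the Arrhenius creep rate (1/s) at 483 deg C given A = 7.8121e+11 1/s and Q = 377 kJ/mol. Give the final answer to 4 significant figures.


rate = A * exp(-Q / (R*T))
T = 483 + 273.15 = 756.15 K
rate = 7.8121e+11 * exp(-377e3 / (8.314 * 756.15))
rate = 7.059e-15 1/s


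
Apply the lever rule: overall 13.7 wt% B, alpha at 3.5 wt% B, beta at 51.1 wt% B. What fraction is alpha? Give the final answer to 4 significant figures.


f_alpha = (C_beta - C0) / (C_beta - C_alpha)
f_alpha = (51.1 - 13.7) / (51.1 - 3.5)
f_alpha = 0.7857


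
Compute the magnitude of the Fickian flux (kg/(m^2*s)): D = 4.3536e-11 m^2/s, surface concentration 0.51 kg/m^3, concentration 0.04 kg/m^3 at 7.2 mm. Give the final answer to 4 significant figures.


J = -D * (dC/dx) = D * (C1 - C2) / dx
J = 4.3536e-11 * (0.51 - 0.04) / 7.2e-03
J = 2.842e-09 kg/(m^2*s)


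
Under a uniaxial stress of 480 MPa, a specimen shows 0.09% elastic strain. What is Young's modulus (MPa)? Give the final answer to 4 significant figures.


E = sigma / epsilon
epsilon = 0.09% = 9e-04
E = 480 / 9e-04
E = 533300 MPa


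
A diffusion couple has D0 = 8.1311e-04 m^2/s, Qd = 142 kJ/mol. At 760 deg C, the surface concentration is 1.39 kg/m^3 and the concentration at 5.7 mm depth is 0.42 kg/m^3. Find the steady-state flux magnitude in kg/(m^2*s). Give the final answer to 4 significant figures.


Step 1: D = D0 * exp(-Qd/(R*T))
T = 760 + 273.15 = 1033.15 K
D = 8.1311e-04 * exp(-142e3 / (8.314 * 1033.15)) = 5.37732e-11 m^2/s
Step 2: J = D * (C1 - C2) / dx
J = 5.37732e-11 * (1.39 - 0.42) / 5.7e-03
J = 9.151e-09 kg/(m^2*s)


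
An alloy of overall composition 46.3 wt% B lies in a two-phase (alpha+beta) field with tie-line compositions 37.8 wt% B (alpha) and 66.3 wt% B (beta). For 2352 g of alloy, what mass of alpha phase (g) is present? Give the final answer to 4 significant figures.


f_alpha = (C_beta - C0) / (C_beta - C_alpha)
f_alpha = (66.3 - 46.3) / (66.3 - 37.8) = 0.701754
m_alpha = f_alpha * m_total = 0.701754 * 2352 = 1651 g


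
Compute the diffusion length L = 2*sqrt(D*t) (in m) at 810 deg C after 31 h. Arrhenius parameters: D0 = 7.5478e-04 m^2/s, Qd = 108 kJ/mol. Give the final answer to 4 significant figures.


Step 1: D = D0 * exp(-Qd/(R*T))
T = 1083.15 K
D = 7.5478e-04 * exp(-108e3 / (8.314 * 1083.15)) = 4.67045e-09 m^2/s
Step 2: L = 2*sqrt(D*t)
t = 31 h = 111600 s
L = 2*sqrt(4.67045e-09 * 111600) = 0.04566 m


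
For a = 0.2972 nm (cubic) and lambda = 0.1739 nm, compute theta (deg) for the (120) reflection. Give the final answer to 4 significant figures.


d = a / sqrt(h^2+k^2+l^2)
d = 0.2972 / sqrt(5) = 0.132912 nm
lambda = 2*d*sin(theta)  =>  sin(theta) = lambda / (2*d)
sin(theta) = 0.1739 / (2 * 0.132912) = 0.654193
theta = 40.86 deg


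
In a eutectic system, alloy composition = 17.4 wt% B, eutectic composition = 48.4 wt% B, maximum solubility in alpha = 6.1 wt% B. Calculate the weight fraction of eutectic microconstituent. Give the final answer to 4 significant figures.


f_primary = (C_e - C0) / (C_e - C_alpha_max)
f_primary = (48.4 - 17.4) / (48.4 - 6.1)
f_primary = 0.732861
f_eutectic = 1 - 0.732861 = 0.2671


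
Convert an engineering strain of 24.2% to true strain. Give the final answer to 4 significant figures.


epsilon_true = ln(1 + epsilon_eng)
epsilon_true = ln(1 + 0.242)
epsilon_true = 0.2167


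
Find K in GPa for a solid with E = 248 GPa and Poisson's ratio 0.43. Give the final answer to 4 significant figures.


K = E / (3*(1-2*nu))
K = 248 / (3*(1-2*0.43))
K = 590.5 GPa


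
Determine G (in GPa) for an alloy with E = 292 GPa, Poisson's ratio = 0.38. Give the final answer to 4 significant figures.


G = E / (2*(1+nu))
G = 292 / (2*(1+0.38))
G = 105.8 GPa


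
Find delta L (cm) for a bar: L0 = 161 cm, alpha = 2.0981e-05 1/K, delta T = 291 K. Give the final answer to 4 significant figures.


dL = L0 * alpha * dT
dL = 161 * 2.0981e-05 * 291
dL = 0.983 cm


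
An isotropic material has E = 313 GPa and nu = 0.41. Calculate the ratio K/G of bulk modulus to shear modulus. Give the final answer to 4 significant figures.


G = E / (2*(1+nu))
G = 313 / (2*(1+0.41)) = 110.993 GPa
K = E / (3*(1-2*nu))
K = 313 / (3*(1-2*0.41)) = 579.63 GPa
K/G = 579.63 / 110.993 = 5.222


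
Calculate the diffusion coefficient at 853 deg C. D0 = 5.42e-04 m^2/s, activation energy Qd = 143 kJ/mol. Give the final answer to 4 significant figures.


D = D0 * exp(-Qd / (R*T))
T = 1126.15 K
D = 5.42e-04 * exp(-143e3 / (8.314 * 1126.15))
D = 1.262e-10 m^2/s


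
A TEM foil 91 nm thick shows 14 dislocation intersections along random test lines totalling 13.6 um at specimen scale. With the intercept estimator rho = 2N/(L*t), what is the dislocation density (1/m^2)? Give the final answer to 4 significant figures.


rho = 2N / (L * t)
L = 13.6 um = 1.36e-05 m, t = 91 nm = 9.1e-08 m
rho = 2 * 14 / (1.36e-05 * 9.1e-08)
rho = 2.262e+13 1/m^2


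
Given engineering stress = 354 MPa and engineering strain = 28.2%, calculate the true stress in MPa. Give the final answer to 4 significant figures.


sigma_true = sigma_eng * (1 + epsilon_eng)
sigma_true = 354 * (1 + 0.282)
sigma_true = 453.8 MPa


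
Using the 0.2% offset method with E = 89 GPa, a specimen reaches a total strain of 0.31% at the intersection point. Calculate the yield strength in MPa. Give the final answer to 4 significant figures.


Offset strain = 0.002
Elastic strain at yield = total_strain - offset = 3.1e-03 - 0.002 = 1.1e-03
sigma_y = E * elastic_strain = 89000 * 1.1e-03
sigma_y = 97.9 MPa


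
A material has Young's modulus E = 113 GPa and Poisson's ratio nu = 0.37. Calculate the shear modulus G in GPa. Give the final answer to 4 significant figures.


G = E / (2*(1+nu))
G = 113 / (2*(1+0.37))
G = 41.24 GPa


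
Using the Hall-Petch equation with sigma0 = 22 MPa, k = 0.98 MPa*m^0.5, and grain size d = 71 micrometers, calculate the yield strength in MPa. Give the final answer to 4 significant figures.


sigma_y = sigma0 + k / sqrt(d)
d = 71 um = 7.1e-05 m
sigma_y = 22 + 0.98 / sqrt(7.1e-05)
sigma_y = 138.3 MPa


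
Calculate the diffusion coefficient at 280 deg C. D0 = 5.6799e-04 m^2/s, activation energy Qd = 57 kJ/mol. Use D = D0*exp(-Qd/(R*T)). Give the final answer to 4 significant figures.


D = D0 * exp(-Qd / (R*T))
T = 553.15 K
D = 5.6799e-04 * exp(-57e3 / (8.314 * 553.15))
D = 2.353e-09 m^2/s


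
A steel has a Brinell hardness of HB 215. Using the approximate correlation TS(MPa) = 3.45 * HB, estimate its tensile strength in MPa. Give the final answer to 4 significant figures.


TS (MPa) = 3.45 * HB
TS = 3.45 * 215
TS = 741.8 MPa


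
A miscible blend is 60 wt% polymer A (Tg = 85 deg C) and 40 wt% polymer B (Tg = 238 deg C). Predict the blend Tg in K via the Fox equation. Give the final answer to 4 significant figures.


1/Tg = w1/Tg1 + w2/Tg2 (in Kelvin)
Tg1 = 358.15 K, Tg2 = 511.15 K
1/Tg = 0.6/358.15 + 0.4/511.15
Tg = 406.9 K


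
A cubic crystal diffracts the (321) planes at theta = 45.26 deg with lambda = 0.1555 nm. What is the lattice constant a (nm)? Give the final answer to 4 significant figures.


d = lambda / (2*sin(theta))
d = 0.1555 / (2*sin(45.26 deg))
d = 0.10946 nm
a = d * sqrt(h^2+k^2+l^2) = 0.10946 * sqrt(14)
a = 0.4096 nm


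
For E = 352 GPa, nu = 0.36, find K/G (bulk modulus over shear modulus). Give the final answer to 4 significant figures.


G = E / (2*(1+nu))
G = 352 / (2*(1+0.36)) = 129.412 GPa
K = E / (3*(1-2*nu))
K = 352 / (3*(1-2*0.36)) = 419.048 GPa
K/G = 419.048 / 129.412 = 3.238


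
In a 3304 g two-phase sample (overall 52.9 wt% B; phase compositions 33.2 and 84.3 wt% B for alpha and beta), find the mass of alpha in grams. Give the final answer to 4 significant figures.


f_alpha = (C_beta - C0) / (C_beta - C_alpha)
f_alpha = (84.3 - 52.9) / (84.3 - 33.2) = 0.614481
m_alpha = f_alpha * m_total = 0.614481 * 3304 = 2030 g


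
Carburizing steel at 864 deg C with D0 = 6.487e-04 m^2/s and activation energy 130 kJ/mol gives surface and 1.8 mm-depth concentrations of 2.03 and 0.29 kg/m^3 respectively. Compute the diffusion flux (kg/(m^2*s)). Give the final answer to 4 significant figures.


Step 1: D = D0 * exp(-Qd/(R*T))
T = 864 + 273.15 = 1137.15 K
D = 6.487e-04 * exp(-130e3 / (8.314 * 1137.15)) = 6.92337e-10 m^2/s
Step 2: J = D * (C1 - C2) / dx
J = 6.92337e-10 * (2.03 - 0.29) / 1.8e-03
J = 6.693e-07 kg/(m^2*s)


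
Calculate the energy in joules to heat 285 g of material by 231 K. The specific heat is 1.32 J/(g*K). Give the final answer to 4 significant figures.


Q = m * cp * dT
Q = 285 * 1.32 * 231
Q = 86900 J


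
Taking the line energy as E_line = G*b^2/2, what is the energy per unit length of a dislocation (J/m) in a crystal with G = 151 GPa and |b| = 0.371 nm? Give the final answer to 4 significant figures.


E = G*b^2/2
b = 0.371 nm = 3.71e-10 m
G = 151 GPa = 1.51e+11 Pa
E = 0.5 * 1.51e+11 * (3.71e-10)^2
E = 1.039e-08 J/m


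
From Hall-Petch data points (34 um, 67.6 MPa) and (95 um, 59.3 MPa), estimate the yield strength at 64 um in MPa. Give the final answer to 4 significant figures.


sigma_y = sigma0 + k / sqrt(d)
1/sqrt(d1) = 1/sqrt(3.4e-05) = 171.499;  1/sqrt(d2) = 102.598
k = (sigma1 - sigma2) / (1/sqrt(d1) - 1/sqrt(d2)) = (67.6 - 59.3) / (171.499 - 102.598) = 0.120463 MPa*m^0.5
sigma0 = sigma1 - k/sqrt(d1) = 67.6 - 0.120463*171.499 = 46.9407 MPa
sigma_y(d3) = 46.9407 + 0.120463 / sqrt(6.4e-05) = 62 MPa


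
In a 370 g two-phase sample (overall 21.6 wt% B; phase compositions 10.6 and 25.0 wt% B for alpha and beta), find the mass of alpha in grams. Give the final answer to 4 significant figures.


f_alpha = (C_beta - C0) / (C_beta - C_alpha)
f_alpha = (25.0 - 21.6) / (25.0 - 10.6) = 0.236111
m_alpha = f_alpha * m_total = 0.236111 * 370 = 87.36 g


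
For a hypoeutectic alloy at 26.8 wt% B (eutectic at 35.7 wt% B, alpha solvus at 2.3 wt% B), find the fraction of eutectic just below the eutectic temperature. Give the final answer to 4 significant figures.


f_primary = (C_e - C0) / (C_e - C_alpha_max)
f_primary = (35.7 - 26.8) / (35.7 - 2.3)
f_primary = 0.266467
f_eutectic = 1 - 0.266467 = 0.7335


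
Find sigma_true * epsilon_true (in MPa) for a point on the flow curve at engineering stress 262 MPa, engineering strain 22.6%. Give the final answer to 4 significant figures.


sigma_true = sigma_eng * (1 + epsilon_eng)
sigma_true = 262 * (1 + 0.226) = 321.212 MPa
epsilon_true = ln(1 + epsilon_eng)
epsilon_true = ln(1 + 0.226) = 0.203757
sigma_true * epsilon_true = 321.212 * 0.203757 = 65.45 MPa


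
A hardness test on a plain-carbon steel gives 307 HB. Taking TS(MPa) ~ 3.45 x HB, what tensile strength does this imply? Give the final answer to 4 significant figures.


TS (MPa) = 3.45 * HB
TS = 3.45 * 307
TS = 1059 MPa


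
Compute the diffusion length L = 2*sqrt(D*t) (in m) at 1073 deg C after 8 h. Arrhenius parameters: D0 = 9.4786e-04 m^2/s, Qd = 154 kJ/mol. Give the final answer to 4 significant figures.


Step 1: D = D0 * exp(-Qd/(R*T))
T = 1346.15 K
D = 9.4786e-04 * exp(-154e3 / (8.314 * 1346.15)) = 1.002e-09 m^2/s
Step 2: L = 2*sqrt(D*t)
t = 8 h = 28800 s
L = 2*sqrt(1.002e-09 * 28800) = 0.01074 m


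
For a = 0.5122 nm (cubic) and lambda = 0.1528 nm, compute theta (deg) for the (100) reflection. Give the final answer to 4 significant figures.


d = a / sqrt(h^2+k^2+l^2)
d = 0.5122 / sqrt(1) = 0.5122 nm
lambda = 2*d*sin(theta)  =>  sin(theta) = lambda / (2*d)
sin(theta) = 0.1528 / (2 * 0.5122) = 0.14916
theta = 8.578 deg


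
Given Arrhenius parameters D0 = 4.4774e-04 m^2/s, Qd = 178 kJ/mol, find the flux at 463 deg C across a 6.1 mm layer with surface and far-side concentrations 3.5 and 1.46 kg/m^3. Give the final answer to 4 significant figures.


Step 1: D = D0 * exp(-Qd/(R*T))
T = 463 + 273.15 = 736.15 K
D = 4.4774e-04 * exp(-178e3 / (8.314 * 736.15)) = 1.04788e-16 m^2/s
Step 2: J = D * (C1 - C2) / dx
J = 1.04788e-16 * (3.5 - 1.46) / 6.1e-03
J = 3.504e-14 kg/(m^2*s)


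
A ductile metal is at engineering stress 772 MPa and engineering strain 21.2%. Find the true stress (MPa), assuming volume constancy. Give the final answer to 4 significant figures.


sigma_true = sigma_eng * (1 + epsilon_eng)
sigma_true = 772 * (1 + 0.212)
sigma_true = 935.7 MPa


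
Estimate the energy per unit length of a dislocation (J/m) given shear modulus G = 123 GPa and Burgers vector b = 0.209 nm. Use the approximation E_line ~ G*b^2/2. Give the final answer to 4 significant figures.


E = G*b^2/2
b = 0.209 nm = 2.09e-10 m
G = 123 GPa = 1.23e+11 Pa
E = 0.5 * 1.23e+11 * (2.09e-10)^2
E = 2.686e-09 J/m


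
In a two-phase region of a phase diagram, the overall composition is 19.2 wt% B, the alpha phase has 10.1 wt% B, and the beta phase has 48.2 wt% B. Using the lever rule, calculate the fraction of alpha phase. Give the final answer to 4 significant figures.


f_alpha = (C_beta - C0) / (C_beta - C_alpha)
f_alpha = (48.2 - 19.2) / (48.2 - 10.1)
f_alpha = 0.7612


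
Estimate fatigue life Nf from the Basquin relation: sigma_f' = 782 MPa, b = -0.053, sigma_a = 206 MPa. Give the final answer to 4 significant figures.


sigma_a = sigma_f' * (2*Nf)^b
2*Nf = (sigma_a / sigma_f')^(1/b)
2*Nf = (206 / 782)^(1/-0.053)
2*Nf = 8.52972e+10
Nf = 4.265e+10 cycles


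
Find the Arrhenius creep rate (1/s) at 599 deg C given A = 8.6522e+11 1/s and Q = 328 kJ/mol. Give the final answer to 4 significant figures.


rate = A * exp(-Q / (R*T))
T = 599 + 273.15 = 872.15 K
rate = 8.6522e+11 * exp(-328e3 / (8.314 * 872.15))
rate = 1.958e-08 1/s


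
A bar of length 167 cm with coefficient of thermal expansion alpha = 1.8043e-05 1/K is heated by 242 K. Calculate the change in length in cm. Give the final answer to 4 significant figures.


dL = L0 * alpha * dT
dL = 167 * 1.8043e-05 * 242
dL = 0.7292 cm


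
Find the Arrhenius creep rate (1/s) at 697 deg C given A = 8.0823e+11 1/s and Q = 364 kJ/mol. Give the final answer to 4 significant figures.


rate = A * exp(-Q / (R*T))
T = 697 + 273.15 = 970.15 K
rate = 8.0823e+11 * exp(-364e3 / (8.314 * 970.15))
rate = 2.034e-08 1/s


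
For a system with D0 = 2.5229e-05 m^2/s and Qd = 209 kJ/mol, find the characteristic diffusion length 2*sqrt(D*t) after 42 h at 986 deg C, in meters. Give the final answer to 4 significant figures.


Step 1: D = D0 * exp(-Qd/(R*T))
T = 1259.15 K
D = 2.5229e-05 * exp(-209e3 / (8.314 * 1259.15)) = 5.38791e-14 m^2/s
Step 2: L = 2*sqrt(D*t)
t = 42 h = 151200 s
L = 2*sqrt(5.38791e-14 * 151200) = 1.805e-04 m


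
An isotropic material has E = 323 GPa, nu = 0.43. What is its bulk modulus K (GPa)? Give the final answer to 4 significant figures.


K = E / (3*(1-2*nu))
K = 323 / (3*(1-2*0.43))
K = 769 GPa


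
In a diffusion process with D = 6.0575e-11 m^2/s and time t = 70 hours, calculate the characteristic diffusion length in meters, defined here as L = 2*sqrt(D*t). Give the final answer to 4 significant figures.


t = 70 hr = 252000 s
Diffusion length = 2*sqrt(D*t)
= 2*sqrt(6.0575e-11 * 252000)
= 7.814e-03 m


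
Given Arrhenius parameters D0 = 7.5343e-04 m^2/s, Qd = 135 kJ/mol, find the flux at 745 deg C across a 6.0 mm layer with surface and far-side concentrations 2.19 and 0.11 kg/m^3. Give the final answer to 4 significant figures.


Step 1: D = D0 * exp(-Qd/(R*T))
T = 745 + 273.15 = 1018.15 K
D = 7.5343e-04 * exp(-135e3 / (8.314 * 1018.15)) = 8.92941e-11 m^2/s
Step 2: J = D * (C1 - C2) / dx
J = 8.92941e-11 * (2.19 - 0.11) / 6e-03
J = 3.096e-08 kg/(m^2*s)


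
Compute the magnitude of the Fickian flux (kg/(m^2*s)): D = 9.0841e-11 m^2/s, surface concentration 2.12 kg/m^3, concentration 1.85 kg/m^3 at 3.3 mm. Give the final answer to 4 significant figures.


J = -D * (dC/dx) = D * (C1 - C2) / dx
J = 9.0841e-11 * (2.12 - 1.85) / 3.3e-03
J = 7.432e-09 kg/(m^2*s)


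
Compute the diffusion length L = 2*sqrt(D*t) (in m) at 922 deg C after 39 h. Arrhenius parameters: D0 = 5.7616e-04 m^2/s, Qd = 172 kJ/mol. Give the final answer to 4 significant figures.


Step 1: D = D0 * exp(-Qd/(R*T))
T = 1195.15 K
D = 5.7616e-04 * exp(-172e3 / (8.314 * 1195.15)) = 1.74954e-11 m^2/s
Step 2: L = 2*sqrt(D*t)
t = 39 h = 140400 s
L = 2*sqrt(1.74954e-11 * 140400) = 3.135e-03 m


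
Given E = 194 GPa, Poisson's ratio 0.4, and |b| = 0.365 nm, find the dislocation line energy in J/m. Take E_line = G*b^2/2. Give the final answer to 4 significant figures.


Step 1: G = E / (2*(1+nu))
G = 194 / (2*(1+0.4)) = 69.2857 GPa = 6.92857e+10 Pa
Step 2: E_line = G*b^2/2
b = 0.365 nm = 3.65e-10 m
E_line = 0.5 * 6.92857e+10 * (3.65e-10)^2 = 4.615e-09 J/m


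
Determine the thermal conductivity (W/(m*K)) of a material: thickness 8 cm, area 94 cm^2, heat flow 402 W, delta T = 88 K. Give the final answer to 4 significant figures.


k = Q*L / (A*dT)
L = 0.08 m, A = 9.4e-03 m^2
k = 402 * 0.08 / (9.4e-03 * 88)
k = 38.88 W/(m*K)


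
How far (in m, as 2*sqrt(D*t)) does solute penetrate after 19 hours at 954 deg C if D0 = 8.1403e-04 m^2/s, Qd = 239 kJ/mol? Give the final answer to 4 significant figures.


Step 1: D = D0 * exp(-Qd/(R*T))
T = 1227.15 K
D = 8.1403e-04 * exp(-239e3 / (8.314 * 1227.15)) = 5.45812e-14 m^2/s
Step 2: L = 2*sqrt(D*t)
t = 19 h = 68400 s
L = 2*sqrt(5.45812e-14 * 68400) = 1.222e-04 m


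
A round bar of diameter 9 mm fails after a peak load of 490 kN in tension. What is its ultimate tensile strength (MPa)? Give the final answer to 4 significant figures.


A0 = pi*(d/2)^2 = pi*(9/2)^2 = 63.6173 mm^2
UTS = F_max / A0 = 490*1000 / 63.6173
UTS = 7702 MPa


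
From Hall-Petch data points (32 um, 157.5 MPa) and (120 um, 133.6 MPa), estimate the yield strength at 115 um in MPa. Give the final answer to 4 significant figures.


sigma_y = sigma0 + k / sqrt(d)
1/sqrt(d1) = 1/sqrt(3.2e-05) = 176.777;  1/sqrt(d2) = 91.2871
k = (sigma1 - sigma2) / (1/sqrt(d1) - 1/sqrt(d2)) = (157.5 - 133.6) / (176.777 - 91.2871) = 0.279566 MPa*m^0.5
sigma0 = sigma1 - k/sqrt(d1) = 157.5 - 0.279566*176.777 = 108.079 MPa
sigma_y(d3) = 108.079 + 0.279566 / sqrt(1.15e-04) = 134.1 MPa


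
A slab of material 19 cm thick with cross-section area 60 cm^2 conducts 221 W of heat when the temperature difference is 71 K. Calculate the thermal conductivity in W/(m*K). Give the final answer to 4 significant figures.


k = Q*L / (A*dT)
L = 0.19 m, A = 6e-03 m^2
k = 221 * 0.19 / (6e-03 * 71)
k = 98.57 W/(m*K)
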